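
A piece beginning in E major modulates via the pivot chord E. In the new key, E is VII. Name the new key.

F# minor

The numeral VII denotes a major triad on scale degree 7. With E on degree 7, the tonic of the new key is F#.
Degree 7 carries a major triad in natural-minor keys, so the destination is F# minor.
Check: the diatonic triads of F# minor (natural minor) are F#m (i), G#dim (ii°), A (III), Bm (iv), C#m (v), D (VI), E (VII) — E is indeed VII.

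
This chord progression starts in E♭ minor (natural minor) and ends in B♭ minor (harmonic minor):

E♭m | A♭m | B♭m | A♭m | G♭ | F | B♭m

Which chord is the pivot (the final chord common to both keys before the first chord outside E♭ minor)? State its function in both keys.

G♭ — III in E♭ minor, VI in B♭ minor

Chords diatonic to E♭ minor: E♭m, Fdim, G♭, A♭m, B♭m, C♭, D♭.
Reading the progression, the first chord not in that set is F, so the modulation leaves E♭ minor there.
The chord immediately before F is G♭, which is diatonic to both keys: III in E♭ minor and VI in B♭ minor.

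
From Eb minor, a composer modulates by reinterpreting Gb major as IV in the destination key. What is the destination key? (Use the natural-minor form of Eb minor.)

Db major

The numeral IV denotes a major triad on scale degree 4. With Gb on degree 4, the tonic of the new key is Db.
Degree 4 carries a major triad in major keys, so the destination is Db major.
Check: the diatonic triads of Db major are Db (I), Ebm (ii), Fm (iii), Gb (IV), Ab (V), Bbm (vi), Cdim (vii°) — Gb major is indeed IV.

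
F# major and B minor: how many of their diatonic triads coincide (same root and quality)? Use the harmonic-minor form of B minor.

1

Diatonic triads of F# major: F# (I), G#m (ii), A#m (iii), B (IV), C# (V), D#m (vi), E#dim (vii°).
Diatonic triads of B minor (harmonic minor): Bm (i), C#dim (ii°), Daug (III+), Em (iv), F# (V), G (VI), A#dim (vii°).
Matching root and quality in both lists: F#.
That gives 1 common triad.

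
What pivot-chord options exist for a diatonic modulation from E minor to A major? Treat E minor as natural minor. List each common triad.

Triads in E minor (natural minor): E minor (i), F♯ diminished (ii°), G major (III), A minor (iv), B minor (v), C major (VI), D major (VII).
Triads in A major: A major (I), B minor (ii), C♯ minor (iii), D major (IV), E major (V), F♯ minor (vi), G♯ diminished (vii°).
Shared triads with their functions: B minor (v in E minor, ii in A major); D major (VII in E minor, IV in A major).

Bm, D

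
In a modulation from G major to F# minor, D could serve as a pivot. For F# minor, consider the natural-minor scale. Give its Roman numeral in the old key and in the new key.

V in G major; VI in F# minor

The scale of G major is G A B C D E F#; D is degree 5, and the triad built there (D-F#-A) is major, so it is V.
The scale of F# minor (natural minor) is F# G# A B C# D E; D is degree 6, and the triad built there (D-F#-A) is major, so it is VI.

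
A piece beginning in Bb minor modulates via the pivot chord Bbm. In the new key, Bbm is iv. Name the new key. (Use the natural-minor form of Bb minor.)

The numeral iv denotes a minor triad on scale degree 4. With Bb on degree 4, the tonic of the new key is F.
Degree 4 carries a minor triad in minor keys, so the destination is F minor.
Check: the diatonic triads of F minor (natural minor) are Fm (i), Gdim (ii°), Ab (III), Bbm (iv), Cm (v), Db (VI), Eb (VII) — Bbm is indeed iv.

F minor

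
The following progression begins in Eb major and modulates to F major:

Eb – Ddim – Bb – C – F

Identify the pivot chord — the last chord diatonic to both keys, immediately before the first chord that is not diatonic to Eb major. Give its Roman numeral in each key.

Bb — V in Eb major, IV in F major

Chords diatonic to Eb major: Eb, Fm, Gm, Ab, Bb, Cm, Ddim.
Reading the progression, the first chord not in that set is C, so the modulation leaves Eb major there.
The chord immediately before C is Bb, which is diatonic to both keys: V in Eb major and IV in F major.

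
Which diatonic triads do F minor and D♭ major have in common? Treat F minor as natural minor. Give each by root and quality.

Fm, A♭, B♭m, D♭

Triads in F minor (natural minor): Fm (i), Gdim (ii°), A♭ (III), B♭m (iv), Cm (v), D♭ (VI), E♭ (VII).
Triads in D♭ major: D♭ (I), E♭m (ii), Fm (iii), G♭ (IV), A♭ (V), B♭m (vi), Cdim (vii°).
Shared triads with their functions: Fm (i in F minor, iii in D♭ major); A♭ (III in F minor, V in D♭ major); B♭m (iv in F minor, vi in D♭ major); D♭ (VI in F minor, I in D♭ major).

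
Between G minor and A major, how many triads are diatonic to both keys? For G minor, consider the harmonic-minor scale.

Diatonic triads of G minor (harmonic minor): Gm (i), Adim (ii°), Bbaug (III+), Cm (iv), D (V), Eb (VI), F#dim (vii°).
Diatonic triads of A major: A (I), Bm (ii), C#m (iii), D (IV), E (V), F#m (vi), G#dim (vii°).
Matching root and quality in both lists: D.
That gives 1 common triad.

1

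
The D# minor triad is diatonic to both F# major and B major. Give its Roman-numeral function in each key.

The scale of F# major is F# G# A# B C# D# E#; D# is degree 6, and the triad built there (D#-F#-A#) is minor, so it is vi.
The scale of B major is B C# D# E F# G# A#; D# is degree 3, and the triad built there (D#-F#-A#) is minor, so it is iii.

vi in F# major; iii in B major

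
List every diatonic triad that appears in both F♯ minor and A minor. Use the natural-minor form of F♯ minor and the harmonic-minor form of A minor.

G♯dim, E

Triads in F♯ minor (natural minor): F♯m (i), G♯dim (ii°), A (III), Bm (iv), C♯m (v), D (VI), E (VII).
Triads in A minor (harmonic minor): Am (i), Bdim (ii°), Caug (III+), Dm (iv), E (V), F (VI), G♯dim (vii°).
Shared triads with their functions: G♯dim (ii° in F♯ minor, vii° in A minor); E (VII in F♯ minor, V in A minor).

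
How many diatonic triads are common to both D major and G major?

Diatonic triads of D major: D major (I), E minor (ii), F♯ minor (iii), G major (IV), A major (V), B minor (vi), C♯ diminished (vii°).
Diatonic triads of G major: G major (I), A minor (ii), B minor (iii), C major (IV), D major (V), E minor (vi), F♯ diminished (vii°).
Matching root and quality in both lists: D major, E minor, G major, B minor.
That gives 4 common triads.

4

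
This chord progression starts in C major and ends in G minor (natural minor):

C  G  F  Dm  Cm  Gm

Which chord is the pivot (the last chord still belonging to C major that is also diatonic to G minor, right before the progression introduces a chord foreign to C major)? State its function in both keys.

Chords diatonic to C major: C, Dm, Em, F, G, Am, Bdim.
Reading the progression, the first chord not in that set is Cm, so the modulation leaves C major there.
The chord immediately before Cm is Dm, which is diatonic to both keys: ii in C major and v in G minor.

Dm — ii in C major, v in G minor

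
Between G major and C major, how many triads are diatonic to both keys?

Diatonic triads of G major: G (I), Am (ii), Bm (iii), C (IV), D (V), Em (vi), F♯dim (vii°).
Diatonic triads of C major: C (I), Dm (ii), Em (iii), F (IV), G (V), Am (vi), Bdim (vii°).
Matching root and quality in both lists: G, Am, C, Em.
That gives 4 common triads.

4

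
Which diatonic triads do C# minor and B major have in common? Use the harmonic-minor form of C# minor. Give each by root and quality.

Triads in C# minor (harmonic minor): C#m (i), D#dim (ii°), Eaug (III+), F#m (iv), G# (V), A (VI), B#dim (vii°).
Triads in B major: B (I), C#m (ii), D#m (iii), E (IV), F# (V), G#m (vi), A#dim (vii°).
Shared triads with their functions: C#m (i in C# minor, ii in B major).

C#m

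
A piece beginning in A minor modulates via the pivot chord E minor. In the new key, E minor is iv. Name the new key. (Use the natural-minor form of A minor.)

The numeral iv denotes a minor triad on scale degree 4. With E on degree 4, the tonic of the new key is B.
Degree 4 carries a minor triad in minor keys, so the destination is B minor.
Check: the diatonic triads of B minor (natural minor) are Bm (i), C#dim (ii°), D (III), Em (iv), F#m (v), G (VI), A (VII) — E minor is indeed iv.

B minor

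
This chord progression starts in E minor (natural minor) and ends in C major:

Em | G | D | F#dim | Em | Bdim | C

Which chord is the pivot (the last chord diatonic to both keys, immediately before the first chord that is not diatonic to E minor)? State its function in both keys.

Chords diatonic to E minor: Em, F#dim, G, Am, Bm, C, D.
Reading the progression, the first chord not in that set is Bdim, so the modulation leaves E minor there.
The chord immediately before Bdim is Em, which is diatonic to both keys: i in E minor and iii in C major.

Em — i in E minor, iii in C major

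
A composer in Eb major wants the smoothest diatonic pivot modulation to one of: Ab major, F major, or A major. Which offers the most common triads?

Ab major

Triads of Eb major: Eb (I), Fm (ii), Gm (iii), Ab (IV), Bb (V), Cm (vi), Ddim (vii°).
Ab major shares 4: Eb, Fm, Ab, Cm.
F major shares 2: Gm, Bb.
A major shares 0: none.
The most common triads (4) are shared with Ab major.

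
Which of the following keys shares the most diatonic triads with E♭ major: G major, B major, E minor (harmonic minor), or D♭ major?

Triads of E♭ major: E♭ (I), Fm (ii), Gm (iii), A♭ (IV), B♭ (V), Cm (vi), Ddim (vii°).
G major shares 0: none.
B major shares 0: none.
E minor (harmonic minor) shares 0: none.
D♭ major shares 2: Fm, A♭.
The most common triads (2) are shared with D♭ major.

D♭ major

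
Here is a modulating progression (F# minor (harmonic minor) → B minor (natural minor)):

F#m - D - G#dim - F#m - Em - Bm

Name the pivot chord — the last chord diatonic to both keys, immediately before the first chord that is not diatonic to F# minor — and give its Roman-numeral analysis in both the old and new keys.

F#m — i in F# minor, v in B minor

Chords diatonic to F# minor: F#m, G#dim, Aaug, Bm, C#, D, E#dim.
Reading the progression, the first chord not in that set is Em, so the modulation leaves F# minor there.
The chord immediately before Em is F#m, which is diatonic to both keys: i in F# minor and v in B minor.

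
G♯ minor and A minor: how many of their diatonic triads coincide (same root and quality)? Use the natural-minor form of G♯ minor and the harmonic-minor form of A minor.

1

Diatonic triads of G♯ minor (natural minor): G♯ minor (i), A♯ diminished (ii°), B major (III), C♯ minor (iv), D♯ minor (v), E major (VI), F♯ major (VII).
Diatonic triads of A minor (harmonic minor): A minor (i), B diminished (ii°), C augmented (III+), D minor (iv), E major (V), F major (VI), G♯ diminished (vii°).
Matching root and quality in both lists: E major.
That gives 1 common triad.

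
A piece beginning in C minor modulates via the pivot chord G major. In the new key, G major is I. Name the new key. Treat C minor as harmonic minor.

The numeral I denotes a major triad on scale degree 1. With G on degree 1, the tonic of the new key is G.
Degree 1 carries a major triad in major keys, so the destination is G major.
Check: the diatonic triads of G major are G (I), Am (ii), Bm (iii), C (IV), D (V), Em (vi), F#dim (vii°) — G major is indeed I.

G major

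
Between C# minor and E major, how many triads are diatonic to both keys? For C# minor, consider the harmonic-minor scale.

4

Diatonic triads of C# minor (harmonic minor): C# minor (i), D# diminished (ii°), E augmented (III+), F# minor (iv), G# major (V), A major (VI), B# diminished (vii°).
Diatonic triads of E major: E major (I), F# minor (ii), G# minor (iii), A major (IV), B major (V), C# minor (vi), D# diminished (vii°).
Matching root and quality in both lists: C# minor, D# diminished, F# minor, A major.
That gives 4 common triads.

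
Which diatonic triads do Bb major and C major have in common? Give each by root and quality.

Triads in Bb major: Bb major (I), C minor (ii), D minor (iii), Eb major (IV), F major (V), G minor (vi), A diminished (vii°).
Triads in C major: C major (I), D minor (ii), E minor (iii), F major (IV), G major (V), A minor (vi), B diminished (vii°).
Shared triads with their functions: D minor (iii in Bb major, ii in C major); F major (V in Bb major, IV in C major).

Dm, F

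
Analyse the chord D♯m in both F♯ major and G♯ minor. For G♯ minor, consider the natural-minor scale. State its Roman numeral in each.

vi in F♯ major; v in G♯ minor

The scale of F♯ major is F♯ G♯ A♯ B C♯ D♯ E♯; D♯ is degree 6, and the triad built there (D♯-F♯-A♯) is minor, so it is vi.
The scale of G♯ minor (natural minor) is G♯ A♯ B C♯ D♯ E F♯; D♯ is degree 5, and the triad built there (D♯-F♯-A♯) is minor, so it is v.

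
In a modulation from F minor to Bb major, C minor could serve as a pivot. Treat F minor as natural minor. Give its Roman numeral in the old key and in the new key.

v in F minor; ii in Bb major

The scale of F minor (natural minor) is F G Ab Bb C Db Eb; C is degree 5, and the triad built there (C-Eb-G) is minor, so it is v.
The scale of Bb major is Bb C D Eb F G A; C is degree 2, and the triad built there (C-Eb-G) is minor, so it is ii.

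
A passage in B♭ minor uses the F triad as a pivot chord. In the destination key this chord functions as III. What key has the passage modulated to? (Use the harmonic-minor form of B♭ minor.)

The numeral III denotes a major triad on scale degree 3. With F on degree 3, the tonic of the new key is D.
Degree 3 carries a major triad in natural-minor keys, so the destination is D minor.
Check: the diatonic triads of D minor (natural minor) are Dm (i), Edim (ii°), F (III), Gm (iv), Am (v), B♭ (VI), C (VII) — F is indeed III.

D minor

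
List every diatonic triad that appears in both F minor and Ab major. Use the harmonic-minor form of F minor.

Triads in F minor (harmonic minor): Fm (i), Gdim (ii°), Abaug (III+), Bbm (iv), C (V), Db (VI), Edim (vii°).
Triads in Ab major: Ab (I), Bbm (ii), Cm (iii), Db (IV), Eb (V), Fm (vi), Gdim (vii°).
Shared triads with their functions: Fm (i in F minor, vi in Ab major); Gdim (ii° in F minor, vii° in Ab major); Bbm (iv in F minor, ii in Ab major); Db (VI in F minor, IV in Ab major).

Fm, Gdim, Bbm, Db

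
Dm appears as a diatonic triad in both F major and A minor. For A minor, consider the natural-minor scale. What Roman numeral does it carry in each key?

The scale of F major is F G A Bb C D E; D is degree 6, and the triad built there (D-F-A) is minor, so it is vi.
The scale of A minor (natural minor) is A B C D E F G; D is degree 4, and the triad built there (D-F-A) is minor, so it is iv.

vi in F major; iv in A minor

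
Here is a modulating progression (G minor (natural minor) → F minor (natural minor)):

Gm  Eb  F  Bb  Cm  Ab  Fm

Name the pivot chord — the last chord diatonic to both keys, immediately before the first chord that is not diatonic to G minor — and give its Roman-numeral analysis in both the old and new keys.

Cm — iv in G minor, v in F minor

Chords diatonic to G minor: Gm, Adim, Bb, Cm, Dm, Eb, F.
Reading the progression, the first chord not in that set is Ab, so the modulation leaves G minor there.
The chord immediately before Ab is Cm, which is diatonic to both keys: iv in G minor and v in F minor.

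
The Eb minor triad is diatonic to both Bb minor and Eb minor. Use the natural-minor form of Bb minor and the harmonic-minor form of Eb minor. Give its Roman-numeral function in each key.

iv in Bb minor; i in Eb minor

The scale of Bb minor (natural minor) is Bb C Db Eb F Gb Ab; Eb is degree 4, and the triad built there (Eb-Gb-Bb) is minor, so it is iv.
The scale of Eb minor (harmonic minor) is Eb F Gb Ab Bb Cb D; Eb is degree 1, and the triad built there (Eb-Gb-Bb) is minor, so it is i.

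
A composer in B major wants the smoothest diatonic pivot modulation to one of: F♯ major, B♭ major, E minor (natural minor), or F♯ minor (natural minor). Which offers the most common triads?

F♯ major

Triads of B major: B major (I), C♯ minor (ii), D♯ minor (iii), E major (IV), F♯ major (V), G♯ minor (vi), A♯ diminished (vii°).
F♯ major shares 4: B, D♯m, F♯, G♯m.
B♭ major shares 0: none.
E minor (natural minor) shares 0: none.
F♯ minor (natural minor) shares 2: C♯m, E.
The most common triads (4) are shared with F♯ major.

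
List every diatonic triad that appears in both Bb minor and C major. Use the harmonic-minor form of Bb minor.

F

Triads in Bb minor (harmonic minor): Bb minor (i), C diminished (ii°), Db augmented (III+), Eb minor (iv), F major (V), Gb major (VI), A diminished (vii°).
Triads in C major: C major (I), D minor (ii), E minor (iii), F major (IV), G major (V), A minor (vi), B diminished (vii°).
Shared triads with their functions: F major (V in Bb minor, IV in C major).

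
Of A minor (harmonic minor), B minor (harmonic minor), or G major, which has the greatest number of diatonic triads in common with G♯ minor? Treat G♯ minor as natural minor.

B minor

Triads of G♯ minor (natural minor): G♯ minor (i), A♯ diminished (ii°), B major (III), C♯ minor (iv), D♯ minor (v), E major (VI), F♯ major (VII).
A minor (harmonic minor) shares 1: E.
B minor (harmonic minor) shares 2: A♯dim, F♯.
G major shares 0: none.
The most common triads (2) are shared with B minor.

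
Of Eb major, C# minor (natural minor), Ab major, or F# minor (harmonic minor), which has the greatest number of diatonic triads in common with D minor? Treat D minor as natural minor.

Triads of D minor (natural minor): Dm (i), Edim (ii°), F (III), Gm (iv), Am (v), Bb (VI), C (VII).
Eb major shares 2: Gm, Bb.
C# minor (natural minor) shares 0: none.
Ab major shares 0: none.
F# minor (harmonic minor) shares 0: none.
The most common triads (2) are shared with Eb major.

Eb major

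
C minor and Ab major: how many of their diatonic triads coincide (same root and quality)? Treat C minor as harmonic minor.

3

Diatonic triads of C minor (harmonic minor): C minor (i), D diminished (ii°), Eb augmented (III+), F minor (iv), G major (V), Ab major (VI), B diminished (vii°).
Diatonic triads of Ab major: Ab major (I), Bb minor (ii), C minor (iii), Db major (IV), Eb major (V), F minor (vi), G diminished (vii°).
Matching root and quality in both lists: C minor, F minor, Ab major.
That gives 3 common triads.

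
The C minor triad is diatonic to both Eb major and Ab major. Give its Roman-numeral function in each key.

vi in Eb major; iii in Ab major

The scale of Eb major is Eb F G Ab Bb C D; C is degree 6, and the triad built there (C-Eb-G) is minor, so it is vi.
The scale of Ab major is Ab Bb C Db Eb F G; C is degree 3, and the triad built there (C-Eb-G) is minor, so it is iii.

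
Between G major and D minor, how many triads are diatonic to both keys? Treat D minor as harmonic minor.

Diatonic triads of G major: G major (I), A minor (ii), B minor (iii), C major (IV), D major (V), E minor (vi), F# diminished (vii°).
Diatonic triads of D minor (harmonic minor): D minor (i), E diminished (ii°), F augmented (III+), G minor (iv), A major (V), Bb major (VI), C# diminished (vii°).
No triad has the same root and quality in both keys.

0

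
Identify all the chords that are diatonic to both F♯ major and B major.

F♯, G♯m, B, D♯m

Triads in F♯ major: F♯ (I), G♯m (ii), A♯m (iii), B (IV), C♯ (V), D♯m (vi), E♯dim (vii°).
Triads in B major: B (I), C♯m (ii), D♯m (iii), E (IV), F♯ (V), G♯m (vi), A♯dim (vii°).
Shared triads with their functions: F♯ (I in F♯ major, V in B major); G♯m (ii in F♯ major, vi in B major); B (IV in F♯ major, I in B major); D♯m (vi in F♯ major, iii in B major).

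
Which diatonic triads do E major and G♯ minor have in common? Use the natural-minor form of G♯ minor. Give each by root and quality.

Triads in E major: E major (I), F♯ minor (ii), G♯ minor (iii), A major (IV), B major (V), C♯ minor (vi), D♯ diminished (vii°).
Triads in G♯ minor (natural minor): G♯ minor (i), A♯ diminished (ii°), B major (III), C♯ minor (iv), D♯ minor (v), E major (VI), F♯ major (VII).
Shared triads with their functions: E major (I in E major, VI in G♯ minor); G♯ minor (iii in E major, i in G♯ minor); B major (V in E major, III in G♯ minor); C♯ minor (vi in E major, iv in G♯ minor).

E, G♯m, B, C♯m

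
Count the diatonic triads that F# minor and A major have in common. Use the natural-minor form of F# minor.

Diatonic triads of F# minor (natural minor): F#m (i), G#dim (ii°), A (III), Bm (iv), C#m (v), D (VI), E (VII).
Diatonic triads of A major: A (I), Bm (ii), C#m (iii), D (IV), E (V), F#m (vi), G#dim (vii°).
Matching root and quality in both lists: F#m, G#dim, A, Bm, C#m, D, E.
That gives 7 common triads.

7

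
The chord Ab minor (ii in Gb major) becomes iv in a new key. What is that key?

Eb minor

The numeral iv denotes a minor triad on scale degree 4. With Ab on degree 4, the tonic of the new key is Eb.
Degree 4 carries a minor triad in minor keys, so the destination is Eb minor.
Check: the diatonic triads of Eb minor (natural minor) are Ebm (i), Fdim (ii°), Gb (III), Abm (iv), Bbm (v), Cb (VI), Db (VII) — Ab minor is indeed iv.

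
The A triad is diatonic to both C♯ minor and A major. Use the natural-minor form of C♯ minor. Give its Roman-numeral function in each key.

The scale of C♯ minor (natural minor) is C♯ D♯ E F♯ G♯ A B; A is degree 6, and the triad built there (A-C♯-E) is major, so it is VI.
The scale of A major is A B C♯ D E F♯ G♯; A is degree 1, and the triad built there (A-C♯-E) is major, so it is I.

VI in C♯ minor; I in A major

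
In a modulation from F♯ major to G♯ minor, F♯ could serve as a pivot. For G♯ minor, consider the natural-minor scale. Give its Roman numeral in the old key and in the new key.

The scale of F♯ major is F♯ G♯ A♯ B C♯ D♯ E♯; F♯ is degree 1, and the triad built there (F♯-A♯-C♯) is major, so it is I.
The scale of G♯ minor (natural minor) is G♯ A♯ B C♯ D♯ E F♯; F♯ is degree 7, and the triad built there (F♯-A♯-C♯) is major, so it is VII.

I in F♯ major; VII in G♯ minor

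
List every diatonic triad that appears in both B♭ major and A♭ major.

Triads in B♭ major: B♭ major (I), C minor (ii), D minor (iii), E♭ major (IV), F major (V), G minor (vi), A diminished (vii°).
Triads in A♭ major: A♭ major (I), B♭ minor (ii), C minor (iii), D♭ major (IV), E♭ major (V), F minor (vi), G diminished (vii°).
Shared triads with their functions: C minor (ii in B♭ major, iii in A♭ major); E♭ major (IV in B♭ major, V in A♭ major).

Cm, E♭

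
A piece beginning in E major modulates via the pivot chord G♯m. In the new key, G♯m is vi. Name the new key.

B major

The numeral vi denotes a minor triad on scale degree 6. With G♯ on degree 6, the tonic of the new key is B.
Degree 6 carries a minor triad in major keys, so the destination is B major.
Check: the diatonic triads of B major are B (I), C♯m (ii), D♯m (iii), E (IV), F♯ (V), G♯m (vi), A♯dim (vii°) — G♯m is indeed vi.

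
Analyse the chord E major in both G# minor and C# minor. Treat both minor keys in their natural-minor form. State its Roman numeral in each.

VI in G# minor; III in C# minor

The scale of G# minor (natural minor) is G# A# B C# D# E F#; E is degree 6, and the triad built there (E-G#-B) is major, so it is VI.
The scale of C# minor (natural minor) is C# D# E F# G# A B; E is degree 3, and the triad built there (E-G#-B) is major, so it is III.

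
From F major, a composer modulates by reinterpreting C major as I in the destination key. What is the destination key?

The numeral I denotes a major triad on scale degree 1. With C on degree 1, the tonic of the new key is C.
Degree 1 carries a major triad in major keys, so the destination is C major.
Check: the diatonic triads of C major are C (I), Dm (ii), Em (iii), F (IV), G (V), Am (vi), Bdim (vii°) — C major is indeed I.

C major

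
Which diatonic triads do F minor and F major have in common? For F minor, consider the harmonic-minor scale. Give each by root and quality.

C, Edim

Triads in F minor (harmonic minor): F minor (i), G diminished (ii°), A♭ augmented (III+), B♭ minor (iv), C major (V), D♭ major (VI), E diminished (vii°).
Triads in F major: F major (I), G minor (ii), A minor (iii), B♭ major (IV), C major (V), D minor (vi), E diminished (vii°).
Shared triads with their functions: C major (V in F minor, V in F major); E diminished (vii° in F minor, vii° in F major).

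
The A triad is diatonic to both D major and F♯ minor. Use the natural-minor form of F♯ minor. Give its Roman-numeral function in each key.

V in D major; III in F♯ minor

The scale of D major is D E F♯ G A B C♯; A is degree 5, and the triad built there (A-C♯-E) is major, so it is V.
The scale of F♯ minor (natural minor) is F♯ G♯ A B C♯ D E; A is degree 3, and the triad built there (A-C♯-E) is major, so it is III.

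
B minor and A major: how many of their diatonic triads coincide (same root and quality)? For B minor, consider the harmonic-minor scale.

Diatonic triads of B minor (harmonic minor): Bm (i), C♯dim (ii°), Daug (III+), Em (iv), F♯ (V), G (VI), A♯dim (vii°).
Diatonic triads of A major: A (I), Bm (ii), C♯m (iii), D (IV), E (V), F♯m (vi), G♯dim (vii°).
Matching root and quality in both lists: Bm.
That gives 1 common triad.

1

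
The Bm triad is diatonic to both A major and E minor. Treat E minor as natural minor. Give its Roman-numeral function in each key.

ii in A major; v in E minor

The scale of A major is A B C♯ D E F♯ G♯; B is degree 2, and the triad built there (B-D-F♯) is minor, so it is ii.
The scale of E minor (natural minor) is E F♯ G A B C D; B is degree 5, and the triad built there (B-D-F♯) is minor, so it is v.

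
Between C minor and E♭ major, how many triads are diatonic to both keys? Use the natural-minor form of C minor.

Diatonic triads of C minor (natural minor): Cm (i), Ddim (ii°), E♭ (III), Fm (iv), Gm (v), A♭ (VI), B♭ (VII).
Diatonic triads of E♭ major: E♭ (I), Fm (ii), Gm (iii), A♭ (IV), B♭ (V), Cm (vi), Ddim (vii°).
Matching root and quality in both lists: Cm, Ddim, E♭, Fm, Gm, A♭, B♭.
That gives 7 common triads.

7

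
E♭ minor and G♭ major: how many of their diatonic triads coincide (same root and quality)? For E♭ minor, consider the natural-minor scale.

7

Diatonic triads of E♭ minor (natural minor): E♭m (i), Fdim (ii°), G♭ (III), A♭m (iv), B♭m (v), C♭ (VI), D♭ (VII).
Diatonic triads of G♭ major: G♭ (I), A♭m (ii), B♭m (iii), C♭ (IV), D♭ (V), E♭m (vi), Fdim (vii°).
Matching root and quality in both lists: E♭m, Fdim, G♭, A♭m, B♭m, C♭, D♭.
That gives 7 common triads.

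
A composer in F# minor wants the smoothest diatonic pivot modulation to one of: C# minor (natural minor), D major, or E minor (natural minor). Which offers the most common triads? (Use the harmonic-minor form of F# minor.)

Triads of F# minor (harmonic minor): F# minor (i), G# diminished (ii°), A augmented (III+), B minor (iv), C# major (V), D major (VI), E# diminished (vii°).
C# minor (natural minor) shares 1: F#m.
D major shares 3: F#m, Bm, D.
E minor (natural minor) shares 2: Bm, D.
The most common triads (3) are shared with D major.

D major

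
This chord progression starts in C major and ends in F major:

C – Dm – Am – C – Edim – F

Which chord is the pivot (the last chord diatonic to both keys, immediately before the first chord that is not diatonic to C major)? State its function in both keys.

C — I in C major, V in F major

Chords diatonic to C major: C, Dm, Em, F, G, Am, Bdim.
Reading the progression, the first chord not in that set is Edim, so the modulation leaves C major there.
The chord immediately before Edim is C, which is diatonic to both keys: I in C major and V in F major.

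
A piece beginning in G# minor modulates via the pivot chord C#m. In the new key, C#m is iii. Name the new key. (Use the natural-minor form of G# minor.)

The numeral iii denotes a minor triad on scale degree 3. With C# on degree 3, the tonic of the new key is A.
Degree 3 carries a minor triad in major keys, so the destination is A major.
Check: the diatonic triads of A major are A (I), Bm (ii), C#m (iii), D (IV), E (V), F#m (vi), G#dim (vii°) — C#m is indeed iii.

A major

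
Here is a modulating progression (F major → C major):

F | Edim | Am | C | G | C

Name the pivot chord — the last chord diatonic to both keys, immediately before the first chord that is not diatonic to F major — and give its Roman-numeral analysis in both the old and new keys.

C — V in F major, I in C major

Chords diatonic to F major: F, Gm, Am, B♭, C, Dm, Edim.
Reading the progression, the first chord not in that set is G, so the modulation leaves F major there.
The chord immediately before G is C, which is diatonic to both keys: V in F major and I in C major.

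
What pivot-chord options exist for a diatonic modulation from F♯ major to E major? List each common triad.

Triads in F♯ major: F♯ (I), G♯m (ii), A♯m (iii), B (IV), C♯ (V), D♯m (vi), E♯dim (vii°).
Triads in E major: E (I), F♯m (ii), G♯m (iii), A (IV), B (V), C♯m (vi), D♯dim (vii°).
Shared triads with their functions: G♯m (ii in F♯ major, iii in E major); B (IV in F♯ major, V in E major).

G♯m, B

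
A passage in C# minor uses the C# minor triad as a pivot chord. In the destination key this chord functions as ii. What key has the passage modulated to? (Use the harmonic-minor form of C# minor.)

B major

The numeral ii denotes a minor triad on scale degree 2. With C# on degree 2, the tonic of the new key is B.
Degree 2 carries a minor triad in major keys, so the destination is B major.
Check: the diatonic triads of B major are B (I), C#m (ii), D#m (iii), E (IV), F# (V), G#m (vi), A#dim (vii°) — C# minor is indeed ii.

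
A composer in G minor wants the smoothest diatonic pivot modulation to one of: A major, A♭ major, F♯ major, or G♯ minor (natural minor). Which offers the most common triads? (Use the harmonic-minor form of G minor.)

Triads of G minor (harmonic minor): Gm (i), Adim (ii°), B♭aug (III+), Cm (iv), D (V), E♭ (VI), F♯dim (vii°).
A major shares 1: D.
A♭ major shares 2: Cm, E♭.
F♯ major shares 0: none.
G♯ minor (natural minor) shares 0: none.
The most common triads (2) are shared with A♭ major.

A♭ major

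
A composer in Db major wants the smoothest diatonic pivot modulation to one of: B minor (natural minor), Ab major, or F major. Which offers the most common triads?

Triads of Db major: Db (I), Ebm (ii), Fm (iii), Gb (IV), Ab (V), Bbm (vi), Cdim (vii°).
B minor (natural minor) shares 0: none.
Ab major shares 4: Db, Fm, Ab, Bbm.
F major shares 0: none.
The most common triads (4) are shared with Ab major.

Ab major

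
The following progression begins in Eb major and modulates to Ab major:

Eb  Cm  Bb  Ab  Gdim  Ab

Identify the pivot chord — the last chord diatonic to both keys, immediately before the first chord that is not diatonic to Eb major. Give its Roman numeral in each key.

Ab — IV in Eb major, I in Ab major

Chords diatonic to Eb major: Eb, Fm, Gm, Ab, Bb, Cm, Ddim.
Reading the progression, the first chord not in that set is Gdim, so the modulation leaves Eb major there.
The chord immediately before Gdim is Ab, which is diatonic to both keys: IV in Eb major and I in Ab major.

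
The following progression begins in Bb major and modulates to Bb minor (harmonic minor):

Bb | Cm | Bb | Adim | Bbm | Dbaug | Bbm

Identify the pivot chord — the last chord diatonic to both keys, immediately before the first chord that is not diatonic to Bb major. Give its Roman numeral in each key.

Adim — vii° in Bb major, vii° in Bb minor

Chords diatonic to Bb major: Bb, Cm, Dm, Eb, F, Gm, Adim.
Reading the progression, the first chord not in that set is Bbm, so the modulation leaves Bb major there.
The chord immediately before Bbm is Adim, which is diatonic to both keys: vii° in Bb major and vii° in Bb minor.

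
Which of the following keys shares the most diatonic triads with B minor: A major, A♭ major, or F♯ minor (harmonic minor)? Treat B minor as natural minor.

Triads of B minor (natural minor): Bm (i), C♯dim (ii°), D (III), Em (iv), F♯m (v), G (VI), A (VII).
A major shares 4: Bm, D, F♯m, A.
A♭ major shares 0: none.
F♯ minor (harmonic minor) shares 3: Bm, D, F♯m.
The most common triads (4) are shared with A major.

A major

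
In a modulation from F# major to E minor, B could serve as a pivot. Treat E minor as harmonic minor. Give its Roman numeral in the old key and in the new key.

The scale of F# major is F# G# A# B C# D# E#; B is degree 4, and the triad built there (B-D#-F#) is major, so it is IV.
The scale of E minor (harmonic minor) is E F# G A B C D#; B is degree 5, and the triad built there (B-D#-F#) is major, so it is V.

IV in F# major; V in E minor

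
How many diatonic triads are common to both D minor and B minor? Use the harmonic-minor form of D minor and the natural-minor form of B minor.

2

Diatonic triads of D minor (harmonic minor): D minor (i), E diminished (ii°), F augmented (III+), G minor (iv), A major (V), B♭ major (VI), C♯ diminished (vii°).
Diatonic triads of B minor (natural minor): B minor (i), C♯ diminished (ii°), D major (III), E minor (iv), F♯ minor (v), G major (VI), A major (VII).
Matching root and quality in both lists: A major, C♯ diminished.
That gives 2 common triads.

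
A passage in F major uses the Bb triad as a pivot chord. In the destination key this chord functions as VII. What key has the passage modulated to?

C minor

The numeral VII denotes a major triad on scale degree 7. With Bb on degree 7, the tonic of the new key is C.
Degree 7 carries a major triad in natural-minor keys, so the destination is C minor.
Check: the diatonic triads of C minor (natural minor) are Cm (i), Ddim (ii°), Eb (III), Fm (iv), Gm (v), Ab (VI), Bb (VII) — Bb is indeed VII.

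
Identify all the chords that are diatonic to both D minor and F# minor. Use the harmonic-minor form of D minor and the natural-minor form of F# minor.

A

Triads in D minor (harmonic minor): Dm (i), Edim (ii°), Faug (III+), Gm (iv), A (V), Bb (VI), C#dim (vii°).
Triads in F# minor (natural minor): F#m (i), G#dim (ii°), A (III), Bm (iv), C#m (v), D (VI), E (VII).
Shared triads with their functions: A (V in D minor, III in F# minor).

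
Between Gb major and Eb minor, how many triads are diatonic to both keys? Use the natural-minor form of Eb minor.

7

Diatonic triads of Gb major: Gb (I), Abm (ii), Bbm (iii), Cb (IV), Db (V), Ebm (vi), Fdim (vii°).
Diatonic triads of Eb minor (natural minor): Ebm (i), Fdim (ii°), Gb (III), Abm (iv), Bbm (v), Cb (VI), Db (VII).
Matching root and quality in both lists: Gb, Abm, Bbm, Cb, Db, Ebm, Fdim.
That gives 7 common triads.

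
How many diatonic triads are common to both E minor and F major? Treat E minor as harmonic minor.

Diatonic triads of E minor (harmonic minor): E minor (i), F# diminished (ii°), G augmented (III+), A minor (iv), B major (V), C major (VI), D# diminished (vii°).
Diatonic triads of F major: F major (I), G minor (ii), A minor (iii), Bb major (IV), C major (V), D minor (vi), E diminished (vii°).
Matching root and quality in both lists: A minor, C major.
That gives 2 common triads.

2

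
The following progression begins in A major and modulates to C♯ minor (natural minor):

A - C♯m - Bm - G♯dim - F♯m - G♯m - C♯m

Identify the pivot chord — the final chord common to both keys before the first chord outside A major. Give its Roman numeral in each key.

Chords diatonic to A major: A, Bm, C♯m, D, E, F♯m, G♯dim.
Reading the progression, the first chord not in that set is G♯m, so the modulation leaves A major there.
The chord immediately before G♯m is F♯m, which is diatonic to both keys: vi in A major and iv in C♯ minor.

F♯m — vi in A major, iv in C♯ minor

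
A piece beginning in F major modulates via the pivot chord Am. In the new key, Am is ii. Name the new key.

The numeral ii denotes a minor triad on scale degree 2. With A on degree 2, the tonic of the new key is G.
Degree 2 carries a minor triad in major keys, so the destination is G major.
Check: the diatonic triads of G major are G (I), Am (ii), Bm (iii), C (IV), D (V), Em (vi), F♯dim (vii°) — Am is indeed ii.

G major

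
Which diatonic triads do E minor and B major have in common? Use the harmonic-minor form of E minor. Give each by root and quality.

B

Triads in E minor (harmonic minor): E minor (i), F# diminished (ii°), G augmented (III+), A minor (iv), B major (V), C major (VI), D# diminished (vii°).
Triads in B major: B major (I), C# minor (ii), D# minor (iii), E major (IV), F# major (V), G# minor (vi), A# diminished (vii°).
Shared triads with their functions: B major (V in E minor, I in B major).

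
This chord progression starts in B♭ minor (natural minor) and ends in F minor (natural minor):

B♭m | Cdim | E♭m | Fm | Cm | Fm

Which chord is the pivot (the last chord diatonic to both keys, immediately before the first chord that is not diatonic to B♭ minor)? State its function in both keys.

Chords diatonic to B♭ minor: B♭m, Cdim, D♭, E♭m, Fm, G♭, A♭.
Reading the progression, the first chord not in that set is Cm, so the modulation leaves B♭ minor there.
The chord immediately before Cm is Fm, which is diatonic to both keys: v in B♭ minor and i in F minor.

Fm — v in B♭ minor, i in F minor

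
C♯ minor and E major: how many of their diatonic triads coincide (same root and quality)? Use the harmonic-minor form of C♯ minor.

4

Diatonic triads of C♯ minor (harmonic minor): C♯m (i), D♯dim (ii°), Eaug (III+), F♯m (iv), G♯ (V), A (VI), B♯dim (vii°).
Diatonic triads of E major: E (I), F♯m (ii), G♯m (iii), A (IV), B (V), C♯m (vi), D♯dim (vii°).
Matching root and quality in both lists: C♯m, D♯dim, F♯m, A.
That gives 4 common triads.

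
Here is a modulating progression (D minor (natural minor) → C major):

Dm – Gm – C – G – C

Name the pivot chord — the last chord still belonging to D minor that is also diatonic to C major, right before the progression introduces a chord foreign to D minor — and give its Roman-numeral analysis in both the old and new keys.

Chords diatonic to D minor: Dm, Edim, F, Gm, Am, Bb, C.
Reading the progression, the first chord not in that set is G, so the modulation leaves D minor there.
The chord immediately before G is C, which is diatonic to both keys: VII in D minor and I in C major.

C — VII in D minor, I in C major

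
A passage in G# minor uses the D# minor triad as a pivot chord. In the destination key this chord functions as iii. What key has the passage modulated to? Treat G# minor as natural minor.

The numeral iii denotes a minor triad on scale degree 3. With D# on degree 3, the tonic of the new key is B.
Degree 3 carries a minor triad in major keys, so the destination is B major.
Check: the diatonic triads of B major are B (I), C#m (ii), D#m (iii), E (IV), F# (V), G#m (vi), A#dim (vii°) — D# minor is indeed iii.

B major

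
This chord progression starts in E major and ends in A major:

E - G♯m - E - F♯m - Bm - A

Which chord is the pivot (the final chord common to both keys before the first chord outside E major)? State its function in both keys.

Chords diatonic to E major: E, F♯m, G♯m, A, B, C♯m, D♯dim.
Reading the progression, the first chord not in that set is Bm, so the modulation leaves E major there.
The chord immediately before Bm is F♯m, which is diatonic to both keys: ii in E major and vi in A major.

F♯m — ii in E major, vi in A major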